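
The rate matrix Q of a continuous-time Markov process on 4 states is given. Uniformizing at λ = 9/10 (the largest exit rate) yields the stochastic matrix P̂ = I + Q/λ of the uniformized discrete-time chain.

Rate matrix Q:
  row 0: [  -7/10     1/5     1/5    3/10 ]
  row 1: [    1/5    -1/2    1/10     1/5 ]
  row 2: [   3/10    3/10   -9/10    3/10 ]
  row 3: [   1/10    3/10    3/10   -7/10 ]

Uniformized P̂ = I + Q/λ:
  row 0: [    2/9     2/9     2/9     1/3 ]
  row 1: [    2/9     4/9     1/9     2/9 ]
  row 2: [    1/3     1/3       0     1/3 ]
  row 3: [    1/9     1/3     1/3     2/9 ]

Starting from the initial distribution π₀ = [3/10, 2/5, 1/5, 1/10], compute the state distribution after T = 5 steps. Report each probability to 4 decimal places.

t=0: π = [0.3000, 0.4000, 0.2000, 0.1000]
t=1: π = [0.2333, 0.3444, 0.1444, 0.2778]
t=2: π = [0.2074, 0.3457, 0.1827, 0.2642]
t=3: π = [0.2132, 0.3487, 0.1726, 0.2656]
t=4: π = [0.2119, 0.3484, 0.1746, 0.2651]
t=5: π = [0.2122, 0.3485, 0.1742, 0.2652]

π = [0.2122, 0.3485, 0.1742, 0.2652]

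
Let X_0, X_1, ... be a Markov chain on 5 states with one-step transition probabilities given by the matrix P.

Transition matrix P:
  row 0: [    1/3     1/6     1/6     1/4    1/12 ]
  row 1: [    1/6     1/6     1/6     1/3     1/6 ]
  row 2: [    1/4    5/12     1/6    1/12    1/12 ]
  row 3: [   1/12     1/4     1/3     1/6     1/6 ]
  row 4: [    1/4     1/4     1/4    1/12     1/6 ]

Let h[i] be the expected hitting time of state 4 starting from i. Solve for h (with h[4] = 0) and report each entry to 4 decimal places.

First-step conditioning: h[4] = 0; for i ≠ 4, h[i] = 1 + Σ_k P[i][k]·h[k].
  h[0] = 1 + 1/3·h[0] + 1/6·h[1] + 1/6·h[2] + 1/4·h[3]
  h[1] = 1 + 1/6·h[0] + 1/6·h[1] + 1/6·h[2] + 1/3·h[3]
  h[2] = 1 + 1/4·h[0] + 5/12·h[1] + 1/6·h[2] + 1/12·h[3]
  h[3] = 1 + 1/12·h[0] + 1/4·h[1] + 1/3·h[2] + 1/6·h[3]
Solving the 4×4 linear system over states ≠ 4 gives exactly h = [5706/691, 5190/691, 5658/691, 5220/691, 0] (h[4] = 0 is the target).

h = [8.2576, 7.5109, 8.1881, 7.5543, 0.0000]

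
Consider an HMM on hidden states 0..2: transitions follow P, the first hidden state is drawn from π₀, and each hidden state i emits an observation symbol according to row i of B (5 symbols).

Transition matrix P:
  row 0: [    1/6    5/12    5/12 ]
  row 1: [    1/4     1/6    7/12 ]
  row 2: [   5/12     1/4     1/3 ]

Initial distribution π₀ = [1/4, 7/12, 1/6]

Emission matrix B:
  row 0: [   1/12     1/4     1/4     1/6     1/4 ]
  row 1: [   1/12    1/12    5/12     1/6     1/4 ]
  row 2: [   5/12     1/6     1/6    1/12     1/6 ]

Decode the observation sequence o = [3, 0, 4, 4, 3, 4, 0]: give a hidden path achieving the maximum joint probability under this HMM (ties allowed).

t=0: δ = [4.167e-02, 9.722e-02, 1.389e-02]  (obs o_0=3)
t=1: δ = [2.025e-03, 1.447e-03, 2.363e-02]  ψ = [1, 0, 1]  (obs o_1=0)
t=2: δ = [2.462e-03, 1.477e-03, 1.313e-03]  ψ = [2, 2, 2]  (obs o_2=4)
t=3: δ = [1.368e-04, 2.564e-04, 1.709e-04]  ψ = [2, 0, 0]  (obs o_3=4)
t=4: δ = [1.187e-05, 9.497e-06, 1.246e-05]  ψ = [2, 0, 1]  (obs o_4=3)
t=5: δ = [1.298e-06, 1.237e-06, 9.233e-07]  ψ = [2, 0, 1]  (obs o_5=4)
t=6: δ = [3.206e-08, 4.508e-08, 3.005e-07]  ψ = [2, 0, 1]  (obs o_6=0)
backtrack: best end state = 2; path = [1, 2, 0, 2, 0, 1, 2]

path = [1, 2, 0, 2, 0, 1, 2]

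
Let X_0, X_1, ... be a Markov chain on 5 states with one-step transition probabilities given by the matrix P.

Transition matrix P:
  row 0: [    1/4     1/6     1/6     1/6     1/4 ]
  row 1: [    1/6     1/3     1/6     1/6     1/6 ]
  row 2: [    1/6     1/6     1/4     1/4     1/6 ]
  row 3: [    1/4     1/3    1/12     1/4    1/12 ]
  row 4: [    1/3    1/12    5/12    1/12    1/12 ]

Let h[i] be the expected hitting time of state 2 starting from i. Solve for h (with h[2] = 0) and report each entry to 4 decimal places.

h = [5.0855, 5.2002, 0.0000, 5.7773, 3.9381]

First-step conditioning: h[2] = 0; for i ≠ 2, h[i] = 1 + Σ_k P[i][k]·h[k].
  h[0] = 1 + 1/4·h[0] + 1/6·h[1] + 1/6·h[3] + 1/4·h[4]
  h[1] = 1 + 1/6·h[0] + 1/3·h[1] + 1/6·h[3] + 1/6·h[4]
  h[3] = 1 + 1/4·h[0] + 1/3·h[1] + 1/4·h[3] + 1/12·h[4]
  h[4] = 1 + 1/3·h[0] + 1/12·h[1] + 1/12·h[3] + 1/12·h[4]
Solving the 4×4 linear system over states ≠ 2 gives exactly h = [4521/889, 4623/889, 0, 5136/889, 3501/889] (h[2] = 0 is the target).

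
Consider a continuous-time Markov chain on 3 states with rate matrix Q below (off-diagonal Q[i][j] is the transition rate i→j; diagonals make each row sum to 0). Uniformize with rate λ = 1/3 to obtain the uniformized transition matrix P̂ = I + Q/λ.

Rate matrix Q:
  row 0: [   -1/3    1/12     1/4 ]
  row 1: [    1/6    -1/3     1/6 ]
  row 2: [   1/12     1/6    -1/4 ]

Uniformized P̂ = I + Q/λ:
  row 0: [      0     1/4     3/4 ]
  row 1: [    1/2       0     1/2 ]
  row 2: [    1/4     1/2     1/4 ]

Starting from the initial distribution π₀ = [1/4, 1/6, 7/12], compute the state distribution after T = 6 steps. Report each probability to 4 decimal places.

π = [0.2581, 0.2911, 0.4507]

t=0: π = [0.2500, 0.1667, 0.5833]
t=1: π = [0.2292, 0.3542, 0.4167]
t=2: π = [0.2813, 0.2656, 0.4531]
t=3: π = [0.2461, 0.2969, 0.4570]
t=4: π = [0.2627, 0.2900, 0.4473]
t=5: π = [0.2568, 0.2893, 0.4539]
t=6: π = [0.2581, 0.2911, 0.4507]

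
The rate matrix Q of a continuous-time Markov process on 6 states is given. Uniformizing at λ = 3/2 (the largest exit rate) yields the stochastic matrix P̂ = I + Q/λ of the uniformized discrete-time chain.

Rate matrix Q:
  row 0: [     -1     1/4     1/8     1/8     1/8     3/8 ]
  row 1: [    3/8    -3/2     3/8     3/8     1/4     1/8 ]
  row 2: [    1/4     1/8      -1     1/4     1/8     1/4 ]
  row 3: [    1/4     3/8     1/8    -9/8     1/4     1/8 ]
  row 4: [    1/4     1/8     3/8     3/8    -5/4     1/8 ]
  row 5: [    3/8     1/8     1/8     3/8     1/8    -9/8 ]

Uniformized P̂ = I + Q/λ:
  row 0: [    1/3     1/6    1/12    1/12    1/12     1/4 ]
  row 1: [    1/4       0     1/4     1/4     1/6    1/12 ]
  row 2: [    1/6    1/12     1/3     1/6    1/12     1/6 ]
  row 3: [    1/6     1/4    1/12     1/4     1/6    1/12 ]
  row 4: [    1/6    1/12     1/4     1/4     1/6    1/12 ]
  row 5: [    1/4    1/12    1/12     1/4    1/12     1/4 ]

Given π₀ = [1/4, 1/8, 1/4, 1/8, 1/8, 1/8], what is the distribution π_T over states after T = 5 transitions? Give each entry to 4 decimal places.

t=0: π = [0.2500, 0.1250, 0.2500, 0.1250, 0.1250, 0.1250]
t=1: π = [0.2292, 0.1146, 0.1875, 0.1875, 0.1146, 0.1667]
t=2: π = [0.2283, 0.1241, 0.1684, 0.1962, 0.1181, 0.1649]
t=3: π = [0.2288, 0.1247, 0.1658, 0.1979, 0.1199, 0.1629]
t=4: π = [0.2288, 0.1250, 0.1655, 0.1980, 0.1202, 0.1624]
t=5: π = [0.2287, 0.1250, 0.1656, 0.1981, 0.1203, 0.1623]

π = [0.2287, 0.1250, 0.1656, 0.1981, 0.1203, 0.1623]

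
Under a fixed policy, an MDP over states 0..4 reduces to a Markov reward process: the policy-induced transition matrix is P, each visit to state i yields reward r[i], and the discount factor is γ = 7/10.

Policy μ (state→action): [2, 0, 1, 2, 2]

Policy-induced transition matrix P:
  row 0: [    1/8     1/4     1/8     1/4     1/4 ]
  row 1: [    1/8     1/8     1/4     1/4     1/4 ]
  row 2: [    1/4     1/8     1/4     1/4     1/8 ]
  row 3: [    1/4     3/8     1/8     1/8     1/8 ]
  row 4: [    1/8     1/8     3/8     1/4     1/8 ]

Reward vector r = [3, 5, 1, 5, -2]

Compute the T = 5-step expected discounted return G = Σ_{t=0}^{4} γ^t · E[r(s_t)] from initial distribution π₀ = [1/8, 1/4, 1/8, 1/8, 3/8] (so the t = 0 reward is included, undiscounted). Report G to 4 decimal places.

t=0: π = [0.1250, 0.2500, 0.1250, 0.1250, 0.3750], E[r] = 1.6250, γ^t·E[r] = 1.625000, running G = 1.625000
t=1: π = [0.1563, 0.1719, 0.2656, 0.2344, 0.1719], E[r] = 2.4219, γ^t·E[r] = 1.695313, running G = 3.320313
t=2: π = [0.1875, 0.2031, 0.2227, 0.2207, 0.1660], E[r] = 2.5723, γ^t·E[r] = 1.260410, running G = 4.580723
t=3: π = [0.1804, 0.2036, 0.2197, 0.2224, 0.1738], E[r] = 2.5435, γ^t·E[r] = 0.872406, running G = 5.453128
t=4: π = [0.1803, 0.2032, 0.2214, 0.2222, 0.1730], E[r] = 2.5429, γ^t·E[r] = 0.610559, running G = 6.063688

G = 6.0637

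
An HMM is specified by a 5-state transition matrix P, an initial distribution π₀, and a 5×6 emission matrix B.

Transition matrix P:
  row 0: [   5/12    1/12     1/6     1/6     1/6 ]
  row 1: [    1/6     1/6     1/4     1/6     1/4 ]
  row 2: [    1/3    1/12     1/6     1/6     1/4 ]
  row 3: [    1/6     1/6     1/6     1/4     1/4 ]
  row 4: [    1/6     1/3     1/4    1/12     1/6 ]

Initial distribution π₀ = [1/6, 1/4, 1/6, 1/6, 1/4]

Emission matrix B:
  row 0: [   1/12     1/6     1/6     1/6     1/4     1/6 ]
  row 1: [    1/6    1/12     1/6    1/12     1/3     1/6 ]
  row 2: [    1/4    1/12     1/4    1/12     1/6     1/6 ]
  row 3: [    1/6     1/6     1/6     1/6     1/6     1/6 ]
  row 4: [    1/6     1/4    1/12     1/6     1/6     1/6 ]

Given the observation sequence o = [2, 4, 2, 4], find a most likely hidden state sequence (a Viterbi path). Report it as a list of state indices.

t=0: δ = [2.778e-02, 4.167e-02, 4.167e-02, 2.778e-02, 2.083e-02]  (obs o_0=2)
t=1: δ = [3.472e-03, 2.315e-03, 1.736e-03, 1.157e-03, 1.736e-03]  ψ = [2, 1, 1, 1, 1]  (obs o_1=4)
t=2: δ = [2.411e-04, 9.645e-05, 1.447e-04, 9.645e-05, 4.823e-05]  ψ = [0, 4, 0, 0, 0]  (obs o_2=2)
t=3: δ = [2.512e-05, 6.698e-06, 6.698e-06, 6.698e-06, 6.698e-06]  ψ = [0, 0, 0, 0, 0]  (obs o_3=4)
backtrack: best end state = 0; path = [2, 0, 0, 0]

path = [2, 0, 0, 0]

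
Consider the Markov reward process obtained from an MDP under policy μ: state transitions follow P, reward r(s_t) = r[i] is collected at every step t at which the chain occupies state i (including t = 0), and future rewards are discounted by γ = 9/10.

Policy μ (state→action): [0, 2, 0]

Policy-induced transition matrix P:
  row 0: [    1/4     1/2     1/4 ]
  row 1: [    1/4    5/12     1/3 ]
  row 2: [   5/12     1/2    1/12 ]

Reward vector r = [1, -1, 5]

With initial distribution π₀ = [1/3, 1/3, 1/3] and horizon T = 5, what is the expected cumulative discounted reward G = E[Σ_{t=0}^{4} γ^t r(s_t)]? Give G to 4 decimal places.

G = 4.8720

t=0: π = [0.3333, 0.3333, 0.3333], E[r] = 1.6667, γ^t·E[r] = 1.666667, running G = 1.666667
t=1: π = [0.3056, 0.4722, 0.2222], E[r] = 0.9444, γ^t·E[r] = 0.850000, running G = 2.516667
t=2: π = [0.2870, 0.4606, 0.2523], E[r] = 1.0880, γ^t·E[r] = 0.881250, running G = 3.397917
t=3: π = [0.2921, 0.4616, 0.2463], E[r] = 1.0621, γ^t·E[r] = 0.774281, running G = 4.172198
t=4: π = [0.2911, 0.4615, 0.2474], E[r] = 1.0666, γ^t·E[r] = 0.699785, running G = 4.871983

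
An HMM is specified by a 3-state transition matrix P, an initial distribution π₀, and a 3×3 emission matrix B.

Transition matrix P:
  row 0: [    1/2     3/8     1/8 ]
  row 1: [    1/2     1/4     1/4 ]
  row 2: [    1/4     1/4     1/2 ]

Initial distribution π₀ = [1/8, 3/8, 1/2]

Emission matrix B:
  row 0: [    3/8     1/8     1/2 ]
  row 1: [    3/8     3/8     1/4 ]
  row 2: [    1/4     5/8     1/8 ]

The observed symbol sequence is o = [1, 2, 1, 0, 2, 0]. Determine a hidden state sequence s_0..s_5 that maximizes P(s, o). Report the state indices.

path = [2, 0, 1, 0, 0, 0]

t=0: δ = [1.562e-02, 1.406e-01, 3.125e-01]  (obs o_0=1)
t=1: δ = [3.906e-02, 1.953e-02, 1.953e-02]  ψ = [2, 2, 2]  (obs o_1=2)
t=2: δ = [2.441e-03, 5.493e-03, 6.104e-03]  ψ = [0, 0, 2]  (obs o_2=1)
t=3: δ = [1.030e-03, 5.722e-04, 7.629e-04]  ψ = [1, 2, 2]  (obs o_3=0)
t=4: δ = [2.575e-04, 9.656e-05, 4.768e-05]  ψ = [0, 0, 2]  (obs o_4=2)
t=5: δ = [4.828e-05, 3.621e-05, 8.047e-06]  ψ = [0, 0, 0]  (obs o_5=0)
backtrack: best end state = 0; path = [2, 0, 1, 0, 0, 0]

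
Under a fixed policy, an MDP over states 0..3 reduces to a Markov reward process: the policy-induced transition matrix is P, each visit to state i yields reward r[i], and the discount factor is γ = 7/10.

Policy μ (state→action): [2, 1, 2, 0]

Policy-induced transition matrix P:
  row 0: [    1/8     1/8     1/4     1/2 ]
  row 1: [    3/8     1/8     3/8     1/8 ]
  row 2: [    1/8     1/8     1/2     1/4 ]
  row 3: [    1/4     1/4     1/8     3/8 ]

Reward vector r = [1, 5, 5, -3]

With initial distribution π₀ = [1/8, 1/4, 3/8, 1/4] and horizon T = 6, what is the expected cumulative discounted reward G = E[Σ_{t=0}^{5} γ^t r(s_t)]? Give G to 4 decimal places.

t=0: π = [0.1250, 0.2500, 0.3750, 0.2500], E[r] = 2.5000, γ^t·E[r] = 2.500000, running G = 2.500000
t=1: π = [0.2188, 0.1563, 0.3438, 0.2813], E[r] = 1.8750, γ^t·E[r] = 1.312500, running G = 3.812500
t=2: π = [0.1992, 0.1602, 0.3203, 0.3203], E[r] = 1.6406, γ^t·E[r] = 0.803906, running G = 4.616406
t=3: π = [0.2051, 0.1650, 0.3101, 0.3198], E[r] = 1.6211, γ^t·E[r] = 0.556035, running G = 5.172441
t=4: π = [0.2062, 0.1650, 0.3082, 0.3206], E[r] = 1.6101, γ^t·E[r] = 0.386587, running G = 5.559028
t=5: π = [0.2063, 0.1651, 0.3076, 0.3210], E[r] = 1.6066, γ^t·E[r] = 0.270021, running G = 5.829049

G = 5.8290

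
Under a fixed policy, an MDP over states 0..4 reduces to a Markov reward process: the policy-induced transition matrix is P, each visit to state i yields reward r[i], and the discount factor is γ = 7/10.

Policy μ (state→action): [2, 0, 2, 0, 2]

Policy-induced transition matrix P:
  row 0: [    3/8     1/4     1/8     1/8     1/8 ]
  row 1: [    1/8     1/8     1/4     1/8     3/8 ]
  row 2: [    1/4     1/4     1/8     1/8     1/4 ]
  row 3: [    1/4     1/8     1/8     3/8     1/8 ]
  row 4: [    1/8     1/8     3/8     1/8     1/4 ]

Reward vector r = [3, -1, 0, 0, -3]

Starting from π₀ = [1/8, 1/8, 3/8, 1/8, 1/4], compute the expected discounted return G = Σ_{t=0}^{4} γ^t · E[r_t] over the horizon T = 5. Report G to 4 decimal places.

t=0: π = [0.1250, 0.1250, 0.3750, 0.1250, 0.2500], E[r] = -0.5000, γ^t·E[r] = -0.500000, running G = -0.500000
t=1: π = [0.2188, 0.1875, 0.2031, 0.1563, 0.2344], E[r] = -0.2344, γ^t·E[r] = -0.164063, running G = -0.664063
t=2: π = [0.2246, 0.1777, 0.2070, 0.1641, 0.2266], E[r] = -0.1836, γ^t·E[r] = -0.089961, running G = -0.754023
t=3: π = [0.2275, 0.1790, 0.2039, 0.1660, 0.2236], E[r] = -0.1672, γ^t·E[r] = -0.057362, running G = -0.811385
t=4: π = [0.2281, 0.1789, 0.2033, 0.1665, 0.2232], E[r] = -0.1641, γ^t·E[r] = -0.039399, running G = -0.850784

G = -0.8508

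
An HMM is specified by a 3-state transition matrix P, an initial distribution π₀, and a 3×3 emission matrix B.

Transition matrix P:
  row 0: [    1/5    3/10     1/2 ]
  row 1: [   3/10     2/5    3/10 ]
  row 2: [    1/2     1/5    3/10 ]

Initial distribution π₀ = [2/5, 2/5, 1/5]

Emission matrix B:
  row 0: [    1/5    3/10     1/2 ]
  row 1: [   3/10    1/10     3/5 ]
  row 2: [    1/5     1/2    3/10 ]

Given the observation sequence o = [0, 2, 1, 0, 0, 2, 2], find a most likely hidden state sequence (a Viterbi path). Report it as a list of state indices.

path = [1, 0, 2, 0, 1, 1, 1]

t=0: δ = [8.000e-02, 1.200e-01, 4.000e-02]  (obs o_0=0)
t=1: δ = [1.800e-02, 2.880e-02, 1.200e-02]  ψ = [1, 1, 0]  (obs o_1=2)
t=2: δ = [2.592e-03, 1.152e-03, 4.500e-03]  ψ = [1, 1, 0]  (obs o_2=1)
t=3: δ = [4.500e-04, 2.700e-04, 2.700e-04]  ψ = [2, 2, 2]  (obs o_3=0)
t=4: δ = [2.700e-05, 4.050e-05, 4.500e-05]  ψ = [2, 0, 0]  (obs o_4=0)
t=5: δ = [1.125e-05, 9.720e-06, 4.050e-06]  ψ = [2, 1, 0]  (obs o_5=2)
t=6: δ = [1.458e-06, 2.333e-06, 1.687e-06]  ψ = [1, 1, 0]  (obs o_6=2)
backtrack: best end state = 1; path = [1, 0, 2, 0, 1, 1, 1]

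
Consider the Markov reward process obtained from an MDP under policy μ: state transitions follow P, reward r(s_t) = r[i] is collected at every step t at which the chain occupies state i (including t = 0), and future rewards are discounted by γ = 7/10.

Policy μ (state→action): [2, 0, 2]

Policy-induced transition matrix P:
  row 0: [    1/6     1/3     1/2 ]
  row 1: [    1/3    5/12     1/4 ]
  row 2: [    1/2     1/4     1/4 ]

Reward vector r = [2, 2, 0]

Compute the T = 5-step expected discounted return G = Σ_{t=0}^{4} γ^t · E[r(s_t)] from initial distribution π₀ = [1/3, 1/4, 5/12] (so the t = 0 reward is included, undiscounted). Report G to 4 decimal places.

G = 3.5277

t=0: π = [0.3333, 0.2500, 0.4167], E[r] = 1.1667, γ^t·E[r] = 1.166667, running G = 1.166667
t=1: π = [0.3472, 0.3194, 0.3333], E[r] = 1.3333, γ^t·E[r] = 0.933333, running G = 2.100000
t=2: π = [0.3310, 0.3322, 0.3368], E[r] = 1.3264, γ^t·E[r] = 0.649931, running G = 2.749931
t=3: π = [0.3343, 0.3329, 0.3328], E[r] = 1.3345, γ^t·E[r] = 0.457730, running G = 3.207661
t=4: π = [0.3331, 0.3333, 0.3336], E[r] = 1.3329, γ^t·E[r] = 0.320018, running G = 3.527678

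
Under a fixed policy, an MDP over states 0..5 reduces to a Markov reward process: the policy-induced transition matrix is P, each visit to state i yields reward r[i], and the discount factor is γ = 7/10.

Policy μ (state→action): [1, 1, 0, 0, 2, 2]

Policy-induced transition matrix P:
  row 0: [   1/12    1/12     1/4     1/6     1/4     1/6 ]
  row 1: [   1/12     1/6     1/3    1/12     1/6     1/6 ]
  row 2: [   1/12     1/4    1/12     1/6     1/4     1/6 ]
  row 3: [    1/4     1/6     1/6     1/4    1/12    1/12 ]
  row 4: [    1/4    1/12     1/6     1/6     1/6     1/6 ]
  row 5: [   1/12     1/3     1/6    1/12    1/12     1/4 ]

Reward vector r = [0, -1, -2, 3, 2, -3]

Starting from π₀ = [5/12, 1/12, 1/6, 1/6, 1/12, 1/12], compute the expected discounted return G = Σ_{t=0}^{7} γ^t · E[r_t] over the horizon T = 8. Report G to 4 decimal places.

G = -0.5035

t=0: π = [0.4167, 0.0833, 0.1667, 0.1667, 0.0833, 0.0833], E[r] = 0.0000, γ^t·E[r] = 0.000000, running G = 0.000000
t=1: π = [0.1250, 0.1528, 0.2014, 0.1667, 0.1944, 0.1597], E[r] = -0.1458, γ^t·E[r] = -0.102083, running G = -0.102083
t=2: π = [0.1435, 0.1834, 0.1858, 0.1545, 0.1667, 0.1661], E[r] = -0.2564, γ^t·E[r] = -0.125619, running G = -0.227703
t=3: π = [0.1369, 0.1840, 0.1937, 0.1504, 0.1674, 0.1676], E[r] = -0.2883, γ^t·E[r] = -0.098884, running G = -0.326586
t=4: π = [0.1363, 0.1854, 0.1926, 0.1499, 0.1677, 0.1681], E[r] = -0.2898, γ^t·E[r] = -0.069571, running G = -0.396157
t=5: π = [0.1363, 0.1854, 0.1929, 0.1497, 0.1676, 0.1682], E[r] = -0.2914, γ^t·E[r] = -0.048984, running G = -0.445141
t=6: π = [0.1362, 0.1854, 0.1928, 0.1497, 0.1676, 0.1682], E[r] = -0.2915, γ^t·E[r] = -0.034298, running G = -0.479439
t=7: π = [0.1362, 0.1855, 0.1929, 0.1497, 0.1676, 0.1682], E[r] = -0.2916, γ^t·E[r] = -0.024014, running G = -0.503453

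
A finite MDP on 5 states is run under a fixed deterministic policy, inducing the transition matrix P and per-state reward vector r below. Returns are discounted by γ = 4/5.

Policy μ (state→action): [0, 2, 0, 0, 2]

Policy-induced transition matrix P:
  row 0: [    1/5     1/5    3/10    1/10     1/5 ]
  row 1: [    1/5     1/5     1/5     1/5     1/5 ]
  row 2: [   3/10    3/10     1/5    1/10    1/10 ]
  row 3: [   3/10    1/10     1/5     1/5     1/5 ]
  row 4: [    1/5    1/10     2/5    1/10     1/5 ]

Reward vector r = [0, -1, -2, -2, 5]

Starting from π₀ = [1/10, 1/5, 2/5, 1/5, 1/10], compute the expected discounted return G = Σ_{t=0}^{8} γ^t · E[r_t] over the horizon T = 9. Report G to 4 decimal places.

G = -1.2834

t=0: π = [0.1000, 0.2000, 0.4000, 0.2000, 0.1000], E[r] = -0.9000, γ^t·E[r] = -0.900000, running G = -0.900000
t=1: π = [0.2600, 0.2100, 0.2300, 0.1400, 0.1600], E[r] = -0.1500, γ^t·E[r] = -0.120000, running G = -1.020000
t=2: π = [0.2370, 0.1930, 0.2580, 0.1350, 0.1770], E[r] = -0.0940, γ^t·E[r] = -0.060160, running G = -1.080160
t=3: π = [0.2393, 0.1946, 0.2591, 0.1328, 0.1742], E[r] = -0.1074, γ^t·E[r] = -0.054989, running G = -1.135149
t=4: π = [0.2392, 0.1952, 0.2588, 0.1327, 0.1741], E[r] = -0.1078, γ^t·E[r] = -0.044147, running G = -1.179295
t=5: π = [0.2392, 0.1952, 0.2587, 0.1328, 0.1741], E[r] = -0.1076, γ^t·E[r] = -0.035272, running G = -1.214568
t=6: π = [0.2392, 0.1952, 0.2587, 0.1328, 0.1741], E[r] = -0.1076, γ^t·E[r] = -0.028214, running G = -1.242782
t=7: π = [0.2392, 0.1952, 0.2587, 0.1328, 0.1741], E[r] = -0.1076, γ^t·E[r] = -0.022571, running G = -1.265353
t=8: π = [0.2392, 0.1952, 0.2587, 0.1328, 0.1741], E[r] = -0.1076, γ^t·E[r] = -0.018057, running G = -1.283410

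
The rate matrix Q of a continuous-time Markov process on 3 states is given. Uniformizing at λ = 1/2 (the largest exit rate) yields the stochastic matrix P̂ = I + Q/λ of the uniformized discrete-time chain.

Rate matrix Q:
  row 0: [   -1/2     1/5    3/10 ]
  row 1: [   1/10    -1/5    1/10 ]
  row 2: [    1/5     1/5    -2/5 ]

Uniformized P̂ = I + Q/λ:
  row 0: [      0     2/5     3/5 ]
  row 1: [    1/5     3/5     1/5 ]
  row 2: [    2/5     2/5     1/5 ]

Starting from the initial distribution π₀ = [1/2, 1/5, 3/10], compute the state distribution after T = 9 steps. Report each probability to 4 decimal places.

t=0: π = [0.5000, 0.2000, 0.3000]
t=1: π = [0.1600, 0.4400, 0.4000]
t=2: π = [0.2480, 0.4880, 0.2640]
t=3: π = [0.2032, 0.4976, 0.2992]
t=4: π = [0.2192, 0.4995, 0.2813]
t=5: π = [0.2124, 0.4999, 0.2877]
t=6: π = [0.2151, 0.5000, 0.2850]
t=7: π = [0.2140, 0.5000, 0.2860]
t=8: π = [0.2144, 0.5000, 0.2856]
t=9: π = [0.2142, 0.5000, 0.2858]

π = [0.2142, 0.5000, 0.2858]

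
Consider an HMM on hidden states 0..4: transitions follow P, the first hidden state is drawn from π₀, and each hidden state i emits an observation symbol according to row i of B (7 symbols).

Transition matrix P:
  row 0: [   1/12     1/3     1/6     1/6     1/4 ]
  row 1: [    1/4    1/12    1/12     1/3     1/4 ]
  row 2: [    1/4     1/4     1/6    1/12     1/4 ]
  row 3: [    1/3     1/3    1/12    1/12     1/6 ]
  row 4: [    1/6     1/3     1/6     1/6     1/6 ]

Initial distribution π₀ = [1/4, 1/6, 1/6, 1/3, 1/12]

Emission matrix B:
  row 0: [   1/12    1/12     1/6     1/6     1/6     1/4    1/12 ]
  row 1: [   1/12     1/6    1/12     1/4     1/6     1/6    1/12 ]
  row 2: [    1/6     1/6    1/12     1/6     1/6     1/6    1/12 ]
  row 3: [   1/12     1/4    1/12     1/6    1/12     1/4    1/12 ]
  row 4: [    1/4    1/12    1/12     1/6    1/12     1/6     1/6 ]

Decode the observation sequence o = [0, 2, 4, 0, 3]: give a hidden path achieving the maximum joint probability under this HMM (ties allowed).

path = [3, 0, 1, 4, 1]

t=0: δ = [2.083e-02, 1.389e-02, 2.778e-02, 2.778e-02, 2.083e-02]  (obs o_0=0)
t=1: δ = [1.543e-03, 7.716e-04, 3.858e-04, 3.858e-04, 5.787e-04]  ψ = [3, 3, 2, 1, 2]  (obs o_1=2)
t=2: δ = [3.215e-05, 8.573e-05, 4.287e-05, 2.143e-05, 3.215e-05]  ψ = [1, 0, 0, 0, 0]  (obs o_2=4)
t=3: δ = [1.786e-06, 8.931e-07, 1.191e-06, 2.381e-06, 5.358e-06]  ψ = [1, 0, 1, 1, 1]  (obs o_3=0)
t=4: δ = [1.488e-07, 4.465e-07, 1.488e-07, 1.488e-07, 1.488e-07]  ψ = [4, 4, 4, 4, 4]  (obs o_4=3)
backtrack: best end state = 1; path = [3, 0, 1, 4, 1]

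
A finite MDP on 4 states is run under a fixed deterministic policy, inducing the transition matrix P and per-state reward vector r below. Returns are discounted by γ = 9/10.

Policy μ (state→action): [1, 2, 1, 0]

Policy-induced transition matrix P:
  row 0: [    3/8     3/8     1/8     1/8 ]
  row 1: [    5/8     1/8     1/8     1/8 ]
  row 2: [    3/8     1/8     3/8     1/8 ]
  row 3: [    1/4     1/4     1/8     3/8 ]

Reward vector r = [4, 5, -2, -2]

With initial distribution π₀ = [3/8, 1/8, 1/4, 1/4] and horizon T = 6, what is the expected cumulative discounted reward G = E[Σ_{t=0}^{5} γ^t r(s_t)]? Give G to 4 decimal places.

t=0: π = [0.3750, 0.1250, 0.2500, 0.2500], E[r] = 1.1250, γ^t·E[r] = 1.125000, running G = 1.125000
t=1: π = [0.3750, 0.2500, 0.1875, 0.1875], E[r] = 2.0000, γ^t·E[r] = 1.800000, running G = 2.925000
t=2: π = [0.4141, 0.2422, 0.1719, 0.1719], E[r] = 2.1797, γ^t·E[r] = 1.765547, running G = 4.690547
t=3: π = [0.4141, 0.2500, 0.1680, 0.1680], E[r] = 2.2344, γ^t·E[r] = 1.628859, running G = 6.319406
t=4: π = [0.4165, 0.2495, 0.1670, 0.1670], E[r] = 2.2456, γ^t·E[r] = 1.473342, running G = 7.792748
t=5: π = [0.4165, 0.2500, 0.1667, 0.1667], E[r] = 2.2490, γ^t·E[r] = 1.328026, running G = 9.120774

G = 9.1208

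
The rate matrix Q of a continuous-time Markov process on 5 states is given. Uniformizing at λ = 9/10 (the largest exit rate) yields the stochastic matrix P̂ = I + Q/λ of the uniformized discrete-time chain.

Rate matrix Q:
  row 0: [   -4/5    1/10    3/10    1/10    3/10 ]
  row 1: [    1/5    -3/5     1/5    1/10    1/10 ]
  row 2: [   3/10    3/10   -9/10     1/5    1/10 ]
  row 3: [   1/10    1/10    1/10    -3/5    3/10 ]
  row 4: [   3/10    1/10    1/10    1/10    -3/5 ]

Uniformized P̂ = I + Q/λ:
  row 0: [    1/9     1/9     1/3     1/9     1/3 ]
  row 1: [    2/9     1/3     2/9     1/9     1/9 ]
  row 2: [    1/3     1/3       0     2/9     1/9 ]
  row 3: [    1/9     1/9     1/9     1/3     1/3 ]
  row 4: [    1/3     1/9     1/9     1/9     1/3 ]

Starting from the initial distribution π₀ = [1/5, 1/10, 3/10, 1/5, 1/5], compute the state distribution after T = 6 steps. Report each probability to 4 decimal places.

t=0: π = [0.2000, 0.1000, 0.3000, 0.2000, 0.2000]
t=1: π = [0.2333, 0.2000, 0.1333, 0.1889, 0.2444]
t=2: π = [0.2173, 0.1852, 0.1704, 0.1679, 0.2593]
t=3: π = [0.2272, 0.1901, 0.1610, 0.1674, 0.2543]
t=4: π = [0.2245, 0.1891, 0.1648, 0.1662, 0.2553]
t=5: π = [0.2255, 0.1898, 0.1637, 0.1664, 0.2547]
t=6: π = [0.2252, 0.1897, 0.1641, 0.1663, 0.2548]

π = [0.2252, 0.1897, 0.1641, 0.1663, 0.2548]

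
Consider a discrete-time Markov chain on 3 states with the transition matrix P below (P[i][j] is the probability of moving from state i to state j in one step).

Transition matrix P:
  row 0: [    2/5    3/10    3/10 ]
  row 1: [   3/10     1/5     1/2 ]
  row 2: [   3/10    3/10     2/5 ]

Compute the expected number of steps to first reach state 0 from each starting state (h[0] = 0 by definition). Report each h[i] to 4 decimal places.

h = [0.0000, 3.3333, 3.3333]

First-step conditioning: h[0] = 0; for i ≠ 0, h[i] = 1 + Σ_k P[i][k]·h[k].
  h[1] = 1 + 1/5·h[1] + 1/2·h[2]
  h[2] = 1 + 3/10·h[1] + 2/5·h[2]
Solving the 2×2 linear system over states ≠ 0 gives exactly h = [0, 10/3, 10/3] (h[0] = 0 is the target).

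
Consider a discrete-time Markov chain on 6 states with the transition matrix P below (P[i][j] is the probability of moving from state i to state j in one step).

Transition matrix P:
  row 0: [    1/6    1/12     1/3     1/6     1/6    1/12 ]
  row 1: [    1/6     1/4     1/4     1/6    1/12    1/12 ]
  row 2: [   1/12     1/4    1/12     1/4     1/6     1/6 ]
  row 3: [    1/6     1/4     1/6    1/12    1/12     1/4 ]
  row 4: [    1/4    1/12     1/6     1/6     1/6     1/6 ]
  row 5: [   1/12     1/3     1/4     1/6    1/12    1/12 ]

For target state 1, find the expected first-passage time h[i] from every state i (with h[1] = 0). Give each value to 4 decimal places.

h = [5.4627, 0.0000, 4.5874, 4.5546, 5.5006, 4.1668]

First-step conditioning: h[1] = 0; for i ≠ 1, h[i] = 1 + Σ_k P[i][k]·h[k].
  h[0] = 1 + 1/6·h[0] + 1/3·h[2] + 1/6·h[3] + 1/6·h[4] + 1/12·h[5]
  h[2] = 1 + 1/12·h[0] + 1/12·h[2] + 1/4·h[3] + 1/6·h[4] + 1/6·h[5]
  h[3] = 1 + 1/6·h[0] + 1/6·h[2] + 1/12·h[3] + 1/12·h[4] + 1/4·h[5]
  h[4] = 1 + 1/4·h[0] + 1/6·h[2] + 1/6·h[3] + 1/6·h[4] + 1/6·h[5]
  h[5] = 1 + 1/12·h[0] + 1/4·h[2] + 1/6·h[3] + 1/12·h[4] + 1/12·h[5]
Solving the 5×5 linear system over states ≠ 1 gives exactly h = [14345/2626, 0, 24093/5252, 23921/5252, 28889/5252, 5471/1313] (h[1] = 0 is the target).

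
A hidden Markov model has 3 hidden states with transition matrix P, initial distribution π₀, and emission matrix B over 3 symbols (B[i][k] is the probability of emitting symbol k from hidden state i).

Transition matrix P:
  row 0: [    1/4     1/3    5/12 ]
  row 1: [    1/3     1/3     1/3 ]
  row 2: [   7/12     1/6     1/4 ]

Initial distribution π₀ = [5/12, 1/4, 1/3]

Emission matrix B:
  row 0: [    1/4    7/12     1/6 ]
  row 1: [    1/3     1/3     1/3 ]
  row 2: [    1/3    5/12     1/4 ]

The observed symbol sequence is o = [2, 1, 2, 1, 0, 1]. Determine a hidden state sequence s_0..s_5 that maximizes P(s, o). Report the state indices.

t=0: δ = [6.944e-02, 8.333e-02, 8.333e-02]  (obs o_0=2)
t=1: δ = [2.836e-02, 9.259e-03, 1.206e-02]  ψ = [2, 1, 0]  (obs o_1=1)
t=2: δ = [1.182e-03, 3.151e-03, 2.954e-03]  ψ = [0, 0, 0]  (obs o_2=2)
t=3: δ = [1.005e-03, 3.501e-04, 4.376e-04]  ψ = [2, 1, 1]  (obs o_3=1)
t=4: δ = [6.382e-05, 1.117e-04, 1.396e-04]  ψ = [2, 0, 0]  (obs o_4=0)
t=5: δ = [4.750e-05, 1.241e-05, 1.551e-05]  ψ = [2, 1, 1]  (obs o_5=1)
backtrack: best end state = 0; path = [2, 0, 2, 0, 2, 0]

path = [2, 0, 2, 0, 2, 0]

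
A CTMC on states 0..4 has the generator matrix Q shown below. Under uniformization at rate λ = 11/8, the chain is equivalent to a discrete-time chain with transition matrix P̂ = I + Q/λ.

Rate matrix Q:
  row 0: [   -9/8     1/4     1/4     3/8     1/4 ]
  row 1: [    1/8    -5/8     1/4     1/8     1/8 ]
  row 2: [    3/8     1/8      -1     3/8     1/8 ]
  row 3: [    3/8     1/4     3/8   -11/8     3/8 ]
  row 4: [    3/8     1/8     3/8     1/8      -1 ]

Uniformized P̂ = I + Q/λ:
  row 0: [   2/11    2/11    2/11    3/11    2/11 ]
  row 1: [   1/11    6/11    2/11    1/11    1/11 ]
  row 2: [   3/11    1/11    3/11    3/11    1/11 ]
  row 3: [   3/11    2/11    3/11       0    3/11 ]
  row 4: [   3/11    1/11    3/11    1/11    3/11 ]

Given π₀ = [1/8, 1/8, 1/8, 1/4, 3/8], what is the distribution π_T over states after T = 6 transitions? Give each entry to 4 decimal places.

π = [0.2122, 0.2277, 0.2328, 0.1576, 0.1698]

t=0: π = [0.1250, 0.1250, 0.1250, 0.2500, 0.3750]
t=1: π = [0.2386, 0.1818, 0.2500, 0.1136, 0.2159]
t=2: π = [0.2180, 0.2056, 0.2345, 0.1694, 0.1725]
t=3: π = [0.2155, 0.2196, 0.2342, 0.1578, 0.1729]
t=4: π = [0.2132, 0.2247, 0.2332, 0.1583, 0.1706]
t=5: π = [0.2125, 0.2268, 0.2329, 0.1577, 0.1701]
t=6: π = [0.2122, 0.2277, 0.2328, 0.1576, 0.1698]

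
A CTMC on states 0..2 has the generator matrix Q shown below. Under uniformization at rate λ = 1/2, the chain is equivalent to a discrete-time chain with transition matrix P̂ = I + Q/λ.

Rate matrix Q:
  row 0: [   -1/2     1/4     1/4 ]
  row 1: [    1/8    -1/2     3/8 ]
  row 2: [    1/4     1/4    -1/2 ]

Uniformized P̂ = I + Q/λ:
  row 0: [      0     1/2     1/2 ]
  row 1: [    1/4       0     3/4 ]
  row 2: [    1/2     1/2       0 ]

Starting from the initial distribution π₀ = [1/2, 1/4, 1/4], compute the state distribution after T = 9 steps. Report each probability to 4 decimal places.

t=0: π = [0.5000, 0.2500, 0.2500]
t=1: π = [0.1875, 0.3750, 0.4375]
t=2: π = [0.3125, 0.3125, 0.3750]
t=3: π = [0.2656, 0.3438, 0.3906]
t=4: π = [0.2813, 0.3281, 0.3906]
t=5: π = [0.2773, 0.3359, 0.3867]
t=6: π = [0.2773, 0.3320, 0.3906]
t=7: π = [0.2783, 0.3340, 0.3877]
t=8: π = [0.2773, 0.3330, 0.3896]
t=9: π = [0.2781, 0.3335, 0.3884]

π = [0.2781, 0.3335, 0.3884]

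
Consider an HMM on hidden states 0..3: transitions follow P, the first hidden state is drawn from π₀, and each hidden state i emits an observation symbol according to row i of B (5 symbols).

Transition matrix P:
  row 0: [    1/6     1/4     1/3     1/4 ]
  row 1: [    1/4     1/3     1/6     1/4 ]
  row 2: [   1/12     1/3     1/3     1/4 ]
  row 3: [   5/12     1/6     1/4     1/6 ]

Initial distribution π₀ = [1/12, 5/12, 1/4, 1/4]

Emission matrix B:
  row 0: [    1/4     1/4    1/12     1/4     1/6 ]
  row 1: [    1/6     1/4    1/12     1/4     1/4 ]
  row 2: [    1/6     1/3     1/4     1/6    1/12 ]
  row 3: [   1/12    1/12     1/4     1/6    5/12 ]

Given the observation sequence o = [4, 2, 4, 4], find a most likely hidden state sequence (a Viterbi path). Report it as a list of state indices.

t=0: δ = [1.389e-02, 1.042e-01, 2.083e-02, 1.042e-01]  (obs o_0=4)
t=1: δ = [3.617e-03, 2.894e-03, 6.510e-03, 6.510e-03]  ψ = [3, 1, 3, 1]  (obs o_1=2)
t=2: δ = [4.521e-04, 5.425e-04, 1.808e-04, 6.782e-04]  ψ = [3, 2, 2, 2]  (obs o_2=4)
t=3: δ = [4.710e-05, 4.521e-05, 1.413e-05, 5.651e-05]  ψ = [3, 1, 3, 1]  (obs o_3=4)
backtrack: best end state = 3; path = [3, 2, 1, 3]

path = [3, 2, 1, 3]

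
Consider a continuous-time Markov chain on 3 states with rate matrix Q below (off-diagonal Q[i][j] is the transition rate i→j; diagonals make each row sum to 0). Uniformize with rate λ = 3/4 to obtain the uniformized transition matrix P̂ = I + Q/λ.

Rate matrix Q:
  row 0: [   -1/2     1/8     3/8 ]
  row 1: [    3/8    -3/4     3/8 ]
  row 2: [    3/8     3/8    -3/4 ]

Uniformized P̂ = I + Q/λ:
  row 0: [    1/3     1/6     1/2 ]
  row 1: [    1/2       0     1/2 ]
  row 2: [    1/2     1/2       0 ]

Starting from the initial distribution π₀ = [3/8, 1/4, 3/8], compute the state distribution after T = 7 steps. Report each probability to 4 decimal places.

t=0: π = [0.3750, 0.2500, 0.3750]
t=1: π = [0.4375, 0.2500, 0.3125]
t=2: π = [0.4271, 0.2292, 0.3438]
t=3: π = [0.4288, 0.2431, 0.3281]
t=4: π = [0.4285, 0.2355, 0.3359]
t=5: π = [0.4286, 0.2394, 0.3320]
t=6: π = [0.4286, 0.2374, 0.3340]
t=7: π = [0.4286, 0.2384, 0.3330]

π = [0.4286, 0.2384, 0.3330]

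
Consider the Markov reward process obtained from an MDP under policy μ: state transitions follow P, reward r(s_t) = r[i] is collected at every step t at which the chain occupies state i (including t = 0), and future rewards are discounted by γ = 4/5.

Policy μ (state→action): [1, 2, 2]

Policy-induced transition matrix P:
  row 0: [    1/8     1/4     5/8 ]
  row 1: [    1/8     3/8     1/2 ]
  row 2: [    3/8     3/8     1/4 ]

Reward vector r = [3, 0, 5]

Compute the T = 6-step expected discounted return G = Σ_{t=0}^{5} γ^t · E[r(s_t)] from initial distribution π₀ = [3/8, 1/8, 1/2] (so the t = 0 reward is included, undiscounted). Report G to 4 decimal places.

G = 11.2245

t=0: π = [0.3750, 0.1250, 0.5000], E[r] = 3.6250, γ^t·E[r] = 3.625000, running G = 3.625000
t=1: π = [0.2500, 0.3281, 0.4219], E[r] = 2.8594, γ^t·E[r] = 2.287500, running G = 5.912500
t=2: π = [0.2305, 0.3438, 0.4258], E[r] = 2.8203, γ^t·E[r] = 1.805000, running G = 7.717500
t=3: π = [0.2314, 0.3462, 0.4224], E[r] = 2.8062, γ^t·E[r] = 1.436750, running G = 9.154250
t=4: π = [0.2306, 0.3461, 0.4233], E[r] = 2.8085, γ^t·E[r] = 1.150350, running G = 10.304600
t=5: π = [0.2308, 0.3462, 0.4230], E[r] = 2.8074, γ^t·E[r] = 0.919945, running G = 11.224545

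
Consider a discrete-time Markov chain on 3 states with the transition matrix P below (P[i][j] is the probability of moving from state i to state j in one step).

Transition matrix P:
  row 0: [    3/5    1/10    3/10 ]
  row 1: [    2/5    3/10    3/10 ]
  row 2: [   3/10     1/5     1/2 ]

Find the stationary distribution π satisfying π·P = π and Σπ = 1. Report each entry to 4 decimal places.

π = [0.4531, 0.1719, 0.3750]

Balance equations π_j = Σ_i π_i·P[i][j]:
  π_0 = 3/5·π_0 + 2/5·π_1 + 3/10·π_2
  π_1 = 1/10·π_0 + 3/10·π_1 + 1/5·π_2
  normalize: π_0 + π_1 + π_2 = 1
Solving the linear system gives exactly π = [29/64, 11/64, 3/8].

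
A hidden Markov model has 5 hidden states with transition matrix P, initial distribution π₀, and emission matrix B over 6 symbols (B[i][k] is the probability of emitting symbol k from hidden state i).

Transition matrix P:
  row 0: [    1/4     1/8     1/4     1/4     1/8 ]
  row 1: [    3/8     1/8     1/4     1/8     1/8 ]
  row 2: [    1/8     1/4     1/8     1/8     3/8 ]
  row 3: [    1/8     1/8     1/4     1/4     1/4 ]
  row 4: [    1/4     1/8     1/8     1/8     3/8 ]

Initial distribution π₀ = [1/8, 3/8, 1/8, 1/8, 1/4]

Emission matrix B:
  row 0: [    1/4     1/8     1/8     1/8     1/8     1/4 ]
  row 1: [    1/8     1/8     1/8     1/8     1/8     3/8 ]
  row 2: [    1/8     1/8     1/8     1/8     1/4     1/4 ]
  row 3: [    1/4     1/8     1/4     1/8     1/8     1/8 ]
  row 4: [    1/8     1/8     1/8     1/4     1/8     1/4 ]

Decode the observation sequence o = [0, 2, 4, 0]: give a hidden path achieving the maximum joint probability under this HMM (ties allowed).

t=0: δ = [3.125e-02, 4.688e-02, 1.562e-02, 3.125e-02, 3.125e-02]  (obs o_0=0)
t=1: δ = [2.197e-03, 7.324e-04, 1.465e-03, 1.953e-03, 1.465e-03]  ψ = [1, 1, 1, 0, 4]  (obs o_1=2)
t=2: δ = [6.866e-05, 4.578e-05, 1.373e-04, 6.866e-05, 6.866e-05]  ψ = [0, 2, 0, 0, 2]  (obs o_2=4)
t=3: δ = [4.292e-06, 4.292e-06, 2.146e-06, 4.292e-06, 6.437e-06]  ψ = [0, 2, 0, 0, 2]  (obs o_3=0)
backtrack: best end state = 4; path = [1, 0, 2, 4]

path = [1, 0, 2, 4]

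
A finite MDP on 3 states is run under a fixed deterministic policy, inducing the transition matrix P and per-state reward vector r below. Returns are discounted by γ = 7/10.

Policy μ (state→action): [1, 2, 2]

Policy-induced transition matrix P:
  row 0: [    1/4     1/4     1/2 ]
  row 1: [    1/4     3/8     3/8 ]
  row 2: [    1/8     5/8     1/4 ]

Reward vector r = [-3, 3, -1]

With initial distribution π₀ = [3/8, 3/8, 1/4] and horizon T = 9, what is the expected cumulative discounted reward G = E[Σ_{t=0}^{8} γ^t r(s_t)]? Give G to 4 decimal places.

G = 0.3682

t=0: π = [0.3750, 0.3750, 0.2500], E[r] = -0.2500, γ^t·E[r] = -0.250000, running G = -0.250000
t=1: π = [0.2188, 0.3906, 0.3906], E[r] = 0.1250, γ^t·E[r] = 0.087500, running G = -0.162500
t=2: π = [0.2012, 0.4453, 0.3535], E[r] = 0.3789, γ^t·E[r] = 0.185664, running G = 0.023164
t=3: π = [0.2058, 0.4382, 0.3560], E[r] = 0.3413, γ^t·E[r] = 0.117069, running G = 0.140233
t=4: π = [0.2055, 0.4383, 0.3562], E[r] = 0.3420, γ^t·E[r] = 0.082124, running G = 0.222357
t=5: π = [0.2055, 0.4384, 0.3562], E[r] = 0.3425, γ^t·E[r] = 0.057570, running G = 0.279927
t=6: π = [0.2055, 0.4384, 0.3562], E[r] = 0.3425, γ^t·E[r] = 0.040290, running G = 0.320218
t=7: π = [0.2055, 0.4384, 0.3562], E[r] = 0.3425, γ^t·E[r] = 0.028203, running G = 0.348421
t=8: π = [0.2055, 0.4384, 0.3562], E[r] = 0.3425, γ^t·E[r] = 0.019742, running G = 0.368164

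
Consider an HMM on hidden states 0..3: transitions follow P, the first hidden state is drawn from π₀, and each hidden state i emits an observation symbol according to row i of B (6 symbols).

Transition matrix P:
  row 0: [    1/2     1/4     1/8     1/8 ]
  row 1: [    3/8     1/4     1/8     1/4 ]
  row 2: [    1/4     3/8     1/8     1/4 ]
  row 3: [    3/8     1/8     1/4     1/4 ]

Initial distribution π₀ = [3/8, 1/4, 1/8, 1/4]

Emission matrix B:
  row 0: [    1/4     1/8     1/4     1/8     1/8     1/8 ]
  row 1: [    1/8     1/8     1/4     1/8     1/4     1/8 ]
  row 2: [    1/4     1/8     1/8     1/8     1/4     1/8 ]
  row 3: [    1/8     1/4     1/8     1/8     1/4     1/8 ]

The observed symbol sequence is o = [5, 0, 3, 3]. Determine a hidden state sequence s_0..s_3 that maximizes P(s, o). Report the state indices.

path = [0, 0, 0, 0]

t=0: δ = [4.688e-02, 3.125e-02, 1.562e-02, 3.125e-02]  (obs o_0=5)
t=1: δ = [5.859e-03, 1.465e-03, 1.953e-03, 9.766e-04]  ψ = [0, 0, 3, 1]  (obs o_1=0)
t=2: δ = [3.662e-04, 1.831e-04, 9.155e-05, 9.155e-05]  ψ = [0, 0, 0, 0]  (obs o_2=3)
t=3: δ = [2.289e-05, 1.144e-05, 5.722e-06, 5.722e-06]  ψ = [0, 0, 0, 0]  (obs o_3=3)
backtrack: best end state = 0; path = [0, 0, 0, 0]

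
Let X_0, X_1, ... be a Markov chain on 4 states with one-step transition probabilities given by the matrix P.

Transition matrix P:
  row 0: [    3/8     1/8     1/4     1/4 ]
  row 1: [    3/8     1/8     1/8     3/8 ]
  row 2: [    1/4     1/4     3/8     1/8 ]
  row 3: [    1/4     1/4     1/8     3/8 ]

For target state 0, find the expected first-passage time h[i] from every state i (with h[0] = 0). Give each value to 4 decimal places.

First-step conditioning: h[0] = 0; for i ≠ 0, h[i] = 1 + Σ_k P[i][k]·h[k].
  h[1] = 1 + 1/8·h[1] + 1/8·h[2] + 3/8·h[3]
  h[2] = 1 + 1/4·h[1] + 3/8·h[2] + 1/8·h[3]
  h[3] = 1 + 1/4·h[1] + 1/8·h[2] + 3/8·h[3]
Solving the 3×3 linear system over states ≠ 0 gives exactly h = [0, 16/5, 18/5, 18/5] (h[0] = 0 is the target).

h = [0.0000, 3.2000, 3.6000, 3.6000]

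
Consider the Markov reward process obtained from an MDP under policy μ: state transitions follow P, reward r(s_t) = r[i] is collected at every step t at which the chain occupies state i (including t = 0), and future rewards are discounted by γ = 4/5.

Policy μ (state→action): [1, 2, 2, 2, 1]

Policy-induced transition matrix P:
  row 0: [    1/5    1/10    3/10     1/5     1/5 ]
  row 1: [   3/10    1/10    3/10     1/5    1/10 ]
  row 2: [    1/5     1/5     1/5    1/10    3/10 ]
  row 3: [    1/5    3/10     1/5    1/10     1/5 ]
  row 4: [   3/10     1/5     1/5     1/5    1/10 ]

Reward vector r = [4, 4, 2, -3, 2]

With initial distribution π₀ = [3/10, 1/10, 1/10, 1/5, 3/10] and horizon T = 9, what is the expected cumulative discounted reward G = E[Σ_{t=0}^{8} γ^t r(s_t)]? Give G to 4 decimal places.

G = 8.5090

t=0: π = [0.3000, 0.1000, 0.1000, 0.2000, 0.3000], E[r] = 1.8000, γ^t·E[r] = 1.800000, running G = 1.800000
t=1: π = [0.2400, 0.1800, 0.2400, 0.1700, 0.1700], E[r] = 1.9900, γ^t·E[r] = 1.592000, running G = 3.392000
t=2: π = [0.2350, 0.1750, 0.2420, 0.1590, 0.1890], E[r] = 2.0250, γ^t·E[r] = 1.296000, running G = 4.688000
t=3: π = [0.2364, 0.1749, 0.2410, 0.1599, 0.1878], E[r] = 2.0231, γ^t·E[r] = 1.035827, running G = 5.723827
t=4: π = [0.2363, 0.1749, 0.2411, 0.1599, 0.1878], E[r] = 2.0227, γ^t·E[r] = 0.828502, running G = 6.552329
t=5: π = [0.2363, 0.1749, 0.2411, 0.1599, 0.1878], E[r] = 2.0228, γ^t·E[r] = 0.662836, running G = 7.215165
t=6: π = [0.2363, 0.1749, 0.2411, 0.1599, 0.1878], E[r] = 2.0228, γ^t·E[r] = 0.530265, running G = 7.745429
t=7: π = [0.2363, 0.1749, 0.2411, 0.1599, 0.1878], E[r] = 2.0228, γ^t·E[r] = 0.424212, running G = 8.169641
t=8: π = [0.2363, 0.1749, 0.2411, 0.1599, 0.1878], E[r] = 2.0228, γ^t·E[r] = 0.339370, running G = 8.509011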